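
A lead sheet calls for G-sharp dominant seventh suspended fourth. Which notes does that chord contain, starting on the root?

G-sharp dominant seventh suspended fourth: dominant seventh suspended fourth on G-sharp.
- root: G-sharp
- perfect 4th: C-sharp
- perfect 5th: D-sharp
- minor 7th: F-sharp

G-sharp, C-sharp, D-sharp, F-sharp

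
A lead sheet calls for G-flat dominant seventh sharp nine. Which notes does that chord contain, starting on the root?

Root G-flat, quality dominant seventh sharp nine:
G-flat — root
B-flat — major 3rd
D-flat — perfect 5th
F-flat — minor 7th
A — augmented 9th

G-flat B-flat D-flat F-flat A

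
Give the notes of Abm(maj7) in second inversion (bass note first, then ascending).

Eb, G, Ab, Cb

Abm(maj7) = Ab–Cb–Eb–G; second inversion → fifth (Eb) lowest.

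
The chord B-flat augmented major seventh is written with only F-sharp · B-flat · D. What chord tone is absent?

The full B-flat augmented major seventh chord is B-flat, D, F-sharp, A.
Comparing with the voicing, the major 7th (7th) — A — is absent.

A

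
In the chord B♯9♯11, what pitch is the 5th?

Root of B♯9♯11 = B#. The 5th is a perfect 5th: B# up a perfect 5th → F##.

F##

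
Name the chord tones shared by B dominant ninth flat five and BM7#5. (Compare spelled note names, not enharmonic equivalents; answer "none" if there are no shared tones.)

B dominant ninth flat five: B D# F A C#
BM7#5: B D# F## A#
Common to both → B, D#.

B – D#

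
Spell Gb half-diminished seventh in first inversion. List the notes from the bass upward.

Gb half-diminished seventh = Gb–Bbb–Dbb–Fb; first inversion → third (Bbb) lowest.

Bbb, Dbb, Fb, Gb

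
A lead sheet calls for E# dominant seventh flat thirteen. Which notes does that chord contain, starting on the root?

E-sharp – G-double-sharp – B-sharp – D-sharp – C-sharp

E# dominant seventh flat thirteen is a dominant seventh flat thirteen built on E-sharp.
root → E-sharp
3rd (major 3rd) → G-double-sharp
5th (perfect 5th) → B-sharp
7th (minor 7th) → D-sharp
13th (minor 13th) → C-sharp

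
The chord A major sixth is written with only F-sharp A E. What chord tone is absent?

C-sharp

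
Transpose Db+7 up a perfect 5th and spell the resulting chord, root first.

A♭  C  E  G♭

Transposed root: D♭ → A♭ (perfect 5th up). So we spell A♭ augmented seventh:
Root: A♭
Major 3rd (3rd): C
Augmented 5th (5th): E
Minor 7th (7th): G♭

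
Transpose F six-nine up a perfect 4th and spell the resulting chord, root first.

A perfect 4th up from F is B♭, so the new chord is B♭ six-nine.
B♭ — root
D — major 3rd
F — perfect 5th
G — major 6th
C — major 9th

B♭  D  F  G  C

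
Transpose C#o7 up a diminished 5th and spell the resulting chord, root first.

A diminished 5th up from C♯ is G, so the new chord is G diminished seventh.
G — root
B♭ — minor 3rd
D♭ — diminished 5th
F♭ — diminished 7th

G, B♭, D♭, F♭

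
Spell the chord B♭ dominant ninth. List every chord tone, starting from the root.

B♭ dominant ninth: dominant ninth on B-flat.
- root: B-flat
- major 3rd: D
- perfect 5th: F
- minor 7th: A-flat
- major 9th: C

B-flat – D – F – A-flat – C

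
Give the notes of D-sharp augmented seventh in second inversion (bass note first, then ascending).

A## C# D# F##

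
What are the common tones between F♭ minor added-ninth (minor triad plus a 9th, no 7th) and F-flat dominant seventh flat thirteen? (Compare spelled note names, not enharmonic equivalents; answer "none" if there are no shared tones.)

F♭ minor added-ninth = F-flat, A-double-flat, C-flat, G-flat.
F-flat dominant seventh flat thirteen = F-flat, A-flat, C-flat, E-double-flat, D-double-flat.
Shared: F-flat, C-flat.

F-flat, C-flat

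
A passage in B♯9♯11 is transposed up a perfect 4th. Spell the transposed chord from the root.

E#, G##, B#, D#, F##, A##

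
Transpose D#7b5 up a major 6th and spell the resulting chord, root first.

B#, D##, F#, A#

D# up a major 6th → B#. New chord: B# dominant seventh flat five.
- root: B#
- major 3rd: D##
- diminished 5th: F#
- minor 7th: A#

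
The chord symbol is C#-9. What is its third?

E

C#-9 is built on C#; its 3rd is a minor 3rd above the root.
A third above C uses the letter E, and the minor 3rd above C# is E.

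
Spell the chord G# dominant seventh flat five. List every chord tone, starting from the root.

G-sharp, B-sharp, D, F-sharp

G# dominant seventh flat five: dominant seventh flat five on G-sharp.
G-sharp — root
B-sharp — major 3rd
D — diminished 5th
F-sharp — minor 7th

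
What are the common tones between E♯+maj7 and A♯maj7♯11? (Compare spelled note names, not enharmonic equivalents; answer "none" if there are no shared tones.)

E♯+maj7 = E#, G##, B##, D##.
A♯maj7♯11 = A#, C##, E#, G##, D##.
Shared: E#, G##, D##.

E#  G##  D##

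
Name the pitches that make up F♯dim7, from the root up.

F♯dim7: diminished seventh on F♯.
- root: F♯
- minor 3rd: A
- diminished 5th: C
- diminished 7th: E♭

F♯, A, C, E♭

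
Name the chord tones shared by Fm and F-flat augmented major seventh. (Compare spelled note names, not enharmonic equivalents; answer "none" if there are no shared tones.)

Ab – C

Fm: F Ab C
F-flat augmented major seventh: Fb Ab C Eb
Common to both → Ab, C.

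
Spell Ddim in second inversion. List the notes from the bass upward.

In root position, Ddim is D–F–Ab.
Second inversion puts the fifth (Ab) in the bass.

Ab – D – F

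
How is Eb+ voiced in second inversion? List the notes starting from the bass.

Eb+ = Eb–G–B; second inversion → fifth (B) lowest.

B – Eb – G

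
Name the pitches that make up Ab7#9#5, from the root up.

Ab7#9#5: dominant seventh sharp nine sharp five on Ab.
root → Ab
3rd (major 3rd) → C
5th (augmented 5th) → E
7th (minor 7th) → Gb
9th (augmented 9th) → B

Ab C E Gb B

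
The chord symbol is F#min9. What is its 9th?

F#min9 is built on F#; its 9th is a major 9th above the root.
A second above F uses the letter G, and the major 9th above F# is G#.

G#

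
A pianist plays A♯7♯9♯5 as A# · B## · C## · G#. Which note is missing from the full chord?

E##

The full A♯7♯9♯5 chord is A#, C##, E##, G#, B##.
Comparing with the voicing, the augmented 5th (5th) — E## — is absent.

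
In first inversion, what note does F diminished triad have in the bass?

A-flat

F diminished triad = F–A-flat–C-flat. First inversion → third in the bass = A-flat.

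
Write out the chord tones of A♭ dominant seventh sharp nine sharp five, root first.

A-flat C E G-flat B

Root A-flat, quality dominant seventh sharp nine sharp five:
A-flat — root
C — major 3rd
E — augmented 5th
G-flat — minor 7th
B — augmented 9th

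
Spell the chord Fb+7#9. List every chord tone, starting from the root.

Fb+7#9 is a dominant seventh sharp nine sharp five built on Fb.
- root: Fb
- major 3rd: Ab
- augmented 5th: C
- minor 7th: Ebb
- augmented 9th: G

Fb Ab C Ebb G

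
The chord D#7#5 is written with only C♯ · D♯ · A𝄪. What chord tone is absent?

F𝄪

The full D#7#5 chord is D♯, F𝄪, A𝄪, C♯.
Comparing with the voicing, the major 3rd (3rd) — F𝄪 — is absent.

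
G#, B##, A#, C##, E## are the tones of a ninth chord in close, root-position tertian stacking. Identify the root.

Arranged so that each adjacent pair is a third by letter name: A# – C## – E## – G# – B##.
The bottom of that stack, A#, is the root (this is A# dominant seventh sharp nine sharp five).

A#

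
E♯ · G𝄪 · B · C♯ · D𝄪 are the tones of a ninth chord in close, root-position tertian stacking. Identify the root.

C♯

Stacking in thirds gives C♯ – E♯ – G𝄪 – B – D𝄪, so C♯ is the root — C♯ dominant seventh sharp nine sharp five.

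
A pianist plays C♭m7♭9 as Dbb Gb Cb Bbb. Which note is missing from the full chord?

The full C♭m7♭9 chord is Cb, Ebb, Gb, Bbb, Dbb.
Comparing with the voicing, the minor 3rd (3rd) — Ebb — is absent.

Ebb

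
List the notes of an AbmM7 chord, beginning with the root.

AbmM7: minor-major seventh on Ab.
Root: Ab
Minor 3rd (3rd): Cb
Perfect 5th (5th): Eb
Major 7th (7th): G

Ab  Cb  Eb  G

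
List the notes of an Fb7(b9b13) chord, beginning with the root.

Fb  Ab  Cb  Ebb  Gbb  Dbb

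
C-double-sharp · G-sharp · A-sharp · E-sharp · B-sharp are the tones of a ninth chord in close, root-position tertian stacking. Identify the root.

Stacking in thirds gives A-sharp – C-double-sharp – E-sharp – G-sharp – B-sharp, so A-sharp is the root — A-sharp dominant ninth.

A-sharp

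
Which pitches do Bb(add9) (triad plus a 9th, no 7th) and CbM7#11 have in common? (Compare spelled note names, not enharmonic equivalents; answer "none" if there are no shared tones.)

Bb  F

Bb(add9): Bb D F C
CbM7#11: Cb Eb Gb Bb F
Common to both → Bb, F.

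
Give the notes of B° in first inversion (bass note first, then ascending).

B° = B–D–F; first inversion → third (D) lowest.

D F B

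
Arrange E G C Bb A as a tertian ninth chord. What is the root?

A

Stacking in thirds gives A – C – E – G – Bb, so A is the root — A minor seventh flat nine.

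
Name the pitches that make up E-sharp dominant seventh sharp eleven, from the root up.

Root E-sharp, quality dominant seventh sharp eleven:
root → E-sharp
3rd (major 3rd) → G-double-sharp
5th (perfect 5th) → B-sharp
7th (minor 7th) → D-sharp
11th (augmented 11th) → A-double-sharp

E-sharp – G-double-sharp – B-sharp – D-sharp – A-double-sharp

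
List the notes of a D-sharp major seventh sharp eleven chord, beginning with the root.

D-sharp major seventh sharp eleven: major seventh sharp eleven on D#.
Root: D#
Major 3rd (3rd): F##
Perfect 5th (5th): A#
Major 7th (7th): C##
Augmented 11th (11th): G##

D#, F##, A#, C##, G##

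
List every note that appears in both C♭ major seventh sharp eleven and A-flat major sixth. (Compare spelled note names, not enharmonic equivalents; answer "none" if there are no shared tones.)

E-flat  F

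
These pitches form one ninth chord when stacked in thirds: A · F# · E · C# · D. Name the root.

Stacking in thirds gives D – F# – A – C# – E, so D is the root — D major ninth.

D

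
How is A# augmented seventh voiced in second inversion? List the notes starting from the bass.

E𝄪, G♯, A♯, C𝄪

In root position, A# augmented seventh is A♯–C𝄪–E𝄪–G♯.
Second inversion puts the fifth (E𝄪) in the bass.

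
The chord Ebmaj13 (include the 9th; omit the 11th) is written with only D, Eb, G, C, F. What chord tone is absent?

Bb

Ebmaj13 = Eb, G, Bb, D, F, C. The voicing lacks the 5th (perfect 5th), Bb.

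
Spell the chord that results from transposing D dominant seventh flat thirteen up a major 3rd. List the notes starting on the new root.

D up a major 3rd → F#. New chord: F# dominant seventh flat thirteen.
F# — root
A# — major 3rd
C# — perfect 5th
E — minor 7th
D — minor 13th

F# – A# – C# – E – D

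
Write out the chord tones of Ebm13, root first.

E♭, G♭, B♭, D♭, F, A♭, C

Ebm13 is a minor thirteenth built on E♭.
root → E♭
3rd (minor 3rd) → G♭
5th (perfect 5th) → B♭
7th (minor 7th) → D♭
9th (major 9th) → F
11th (perfect 11th) → A♭
13th (major 13th) → C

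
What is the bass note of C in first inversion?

C = C–E–G. First inversion → third in the bass = E.

E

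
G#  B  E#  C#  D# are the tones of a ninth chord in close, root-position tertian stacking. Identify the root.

Stacking in thirds gives C# – E# – G# – B – D#, so C# is the root — C# dominant ninth.

C#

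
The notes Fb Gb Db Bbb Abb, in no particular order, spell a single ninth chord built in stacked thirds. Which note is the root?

Gb

Stacking in thirds gives Gb – Bbb – Db – Fb – Abb, so Gb is the root — Gb minor seventh flat nine.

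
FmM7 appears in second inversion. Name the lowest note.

FmM7 = F–Ab–C–E. Second inversion → fifth in the bass = C.

C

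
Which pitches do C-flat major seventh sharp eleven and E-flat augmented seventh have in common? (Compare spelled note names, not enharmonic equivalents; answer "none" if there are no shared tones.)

E-flat

C-flat major seventh sharp eleven = C-flat, E-flat, G-flat, B-flat, F.
E-flat augmented seventh = E-flat, G, B, D-flat.
Shared: E-flat.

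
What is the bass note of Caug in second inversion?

G#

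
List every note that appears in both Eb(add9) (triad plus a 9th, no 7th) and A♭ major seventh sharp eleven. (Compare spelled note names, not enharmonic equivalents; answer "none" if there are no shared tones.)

Eb(add9): Eb G Bb F
A♭ major seventh sharp eleven: Ab C Eb G D
Common to both → Eb, G.

Eb – G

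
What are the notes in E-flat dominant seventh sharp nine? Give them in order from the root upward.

E-flat dominant seventh sharp nine is a dominant seventh sharp nine built on E-flat.
E-flat — root
G — major 3rd
B-flat — perfect 5th
D-flat — minor 7th
F-sharp — augmented 9th

E-flat – G – B-flat – D-flat – F-sharp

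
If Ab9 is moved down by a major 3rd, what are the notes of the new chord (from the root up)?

Fb – Ab – Cb – Ebb – Gb

A major 3rd down from Ab is Fb, so the new chord is Fb dominant ninth.
- root: Fb
- major 3rd: Ab
- perfect 5th: Cb
- minor 7th: Ebb
- major 9th: Gb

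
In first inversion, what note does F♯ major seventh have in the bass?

A-sharp

F♯ major seventh = F-sharp–A-sharp–C-sharp–E-sharp. First inversion → third in the bass = A-sharp.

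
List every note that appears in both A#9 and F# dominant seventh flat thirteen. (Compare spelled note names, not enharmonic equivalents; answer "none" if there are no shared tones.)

A#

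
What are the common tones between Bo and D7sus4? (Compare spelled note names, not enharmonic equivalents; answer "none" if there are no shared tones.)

D

Bo: B D F
D7sus4: D G A C
Common to both → D.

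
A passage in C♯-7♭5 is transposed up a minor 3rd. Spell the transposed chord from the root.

E, G, Bb, D

Transposed root: C# → E (minor 3rd up). So we spell E half-diminished seventh:
Root: E
Minor 3rd (3rd): G
Diminished 5th (5th): Bb
Minor 7th (7th): D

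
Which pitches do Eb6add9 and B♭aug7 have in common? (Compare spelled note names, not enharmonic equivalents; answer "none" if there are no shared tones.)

B♭

Eb6add9 = E♭, G, B♭, C, F.
B♭aug7 = B♭, D, F♯, A♭.
Shared: B♭.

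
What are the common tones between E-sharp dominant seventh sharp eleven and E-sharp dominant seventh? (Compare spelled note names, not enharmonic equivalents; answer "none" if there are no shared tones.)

E-sharp dominant seventh sharp eleven = E-sharp, G-double-sharp, B-sharp, D-sharp, A-double-sharp.
E-sharp dominant seventh = E-sharp, G-double-sharp, B-sharp, D-sharp.
Shared: E-sharp, G-double-sharp, B-sharp, D-sharp.

E-sharp G-double-sharp B-sharp D-sharp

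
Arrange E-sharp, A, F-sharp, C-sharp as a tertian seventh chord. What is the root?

F-sharp

Arranged so that each adjacent pair is a third by letter name: F-sharp – A – C-sharp – E-sharp.
The bottom of that stack, F-sharp, is the root (this is F-sharp minor-major seventh).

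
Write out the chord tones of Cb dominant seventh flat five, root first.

Root C♭, quality dominant seventh flat five:
Root: C♭
Major 3rd (3rd): E♭
Diminished 5th (5th): G𝄫
Minor 7th (7th): B𝄫

C♭, E♭, G𝄫, B𝄫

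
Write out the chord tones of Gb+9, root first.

Gb+9: dominant ninth sharp five on Gb.
Gb — root
Bb — major 3rd
D — augmented 5th
Fb — minor 7th
Ab — major 9th

Gb – Bb – D – Fb – Ab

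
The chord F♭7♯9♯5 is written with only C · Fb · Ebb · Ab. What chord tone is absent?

The full F♭7♯9♯5 chord is Fb, Ab, C, Ebb, G.
Comparing with the voicing, the augmented 9th (9th) — G — is absent.

G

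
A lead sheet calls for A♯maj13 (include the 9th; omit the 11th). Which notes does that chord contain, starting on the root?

A♯ C𝄪 E♯ G𝄪 B♯ F𝄪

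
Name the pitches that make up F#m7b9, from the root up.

F#  A  C#  E  G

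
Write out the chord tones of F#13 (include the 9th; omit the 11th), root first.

F#13 is a dominant thirteenth built on F#.
- root: F#
- major 3rd: A#
- perfect 5th: C#
- minor 7th: E
- major 9th: G#
- major 13th: D#

F#  A#  C#  E  G#  D#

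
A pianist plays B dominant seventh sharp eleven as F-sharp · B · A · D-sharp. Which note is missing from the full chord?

E-sharp

The full B dominant seventh sharp eleven chord is B, D-sharp, F-sharp, A, E-sharp.
Comparing with the voicing, the augmented 11th (11th) — E-sharp — is absent.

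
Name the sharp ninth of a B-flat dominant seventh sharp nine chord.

C#

B-flat dominant seventh sharp nine is built on Bb; its 9th is an augmented 9th above the root.
A second above B uses the letter C, and the augmented 9th above Bb is C#.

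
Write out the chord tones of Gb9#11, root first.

Gb9#11 is a dominant ninth sharp eleven built on G♭.
root → G♭
3rd (major 3rd) → B♭
5th (perfect 5th) → D♭
7th (minor 7th) → F♭
9th (major 9th) → A♭
11th (augmented 11th) → C

G♭  B♭  D♭  F♭  A♭  C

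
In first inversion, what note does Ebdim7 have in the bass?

G♭

Ebdim7 in root position is E♭–G♭–B𝄫–D𝄫.
First inversion places the third in the bass, which is G♭.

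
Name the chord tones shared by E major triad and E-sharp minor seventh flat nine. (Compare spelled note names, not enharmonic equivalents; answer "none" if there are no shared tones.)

G-sharp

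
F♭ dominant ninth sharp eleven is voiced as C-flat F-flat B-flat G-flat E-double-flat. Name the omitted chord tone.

A-flat

F♭ dominant ninth sharp eleven = F-flat, A-flat, C-flat, E-double-flat, G-flat, B-flat. The voicing lacks the 3rd (major 3rd), A-flat.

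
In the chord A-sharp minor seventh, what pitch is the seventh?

A-sharp minor seventh is built on A#; its 7th is a minor 7th above the root.
A seventh above A uses the letter G, and the minor 7th above A# is G#.

G#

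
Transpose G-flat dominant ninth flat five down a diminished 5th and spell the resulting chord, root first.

Transposed root: G-flat → C (diminished 5th down). So we spell C dominant ninth flat five:
- root: C
- major 3rd: E
- diminished 5th: G-flat
- minor 7th: B-flat
- major 9th: D

C – E – G-flat – B-flat – D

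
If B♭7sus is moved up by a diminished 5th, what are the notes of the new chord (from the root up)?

Bb up a diminished 5th → Fb. New chord: Fb dominant seventh suspended fourth.
Root: Fb
Perfect 4th (4th): Bbb
Perfect 5th (5th): Cb
Minor 7th (7th): Ebb

Fb – Bbb – Cb – Ebb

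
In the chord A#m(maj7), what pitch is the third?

Root of A#m(maj7) = A#. The 3rd is a minor 3rd: A# up a minor 3rd → C#.

C#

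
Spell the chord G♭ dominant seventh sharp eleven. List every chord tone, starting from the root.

Root Gb, quality dominant seventh sharp eleven:
Root: Gb
Major 3rd (3rd): Bb
Perfect 5th (5th): Db
Minor 7th (7th): Fb
Augmented 11th (11th): C

Gb, Bb, Db, Fb, C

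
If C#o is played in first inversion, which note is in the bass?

E

C#o in root position is C#–E–G.
First inversion places the third in the bass, which is E.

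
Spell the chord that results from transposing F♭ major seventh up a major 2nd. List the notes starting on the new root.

Gb  Bb  Db  F

Transposed root: Fb → Gb (major 2nd up). So we spell Gb major seventh:
- root: Gb
- major 3rd: Bb
- perfect 5th: Db
- major 7th: F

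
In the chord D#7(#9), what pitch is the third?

Root of D#7(#9) = D#. The 3rd is a major 3rd: D# up a major 3rd → F##.

F##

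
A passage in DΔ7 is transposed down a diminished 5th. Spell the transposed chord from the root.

G#, B#, D#, F##

Transposed root: D → G# (diminished 5th down). So we spell G# major seventh:
root → G#
3rd (major 3rd) → B#
5th (perfect 5th) → D#
7th (major 7th) → F##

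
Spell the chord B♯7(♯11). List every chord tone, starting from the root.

B♯ – D𝄪 – F𝄪 – A♯ – E𝄪

B♯7(♯11): dominant seventh sharp eleven on B♯.
B♯ — root
D𝄪 — major 3rd
F𝄪 — perfect 5th
A♯ — minor 7th
E𝄪 — augmented 11th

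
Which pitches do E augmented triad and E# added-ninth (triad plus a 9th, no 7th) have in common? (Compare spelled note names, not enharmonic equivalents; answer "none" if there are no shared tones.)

B-sharp

E augmented triad = E, G-sharp, B-sharp.
E# added-ninth = E-sharp, G-double-sharp, B-sharp, F-double-sharp.
Shared: B-sharp.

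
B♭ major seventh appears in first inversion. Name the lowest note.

D

B♭ major seventh in root position is B-flat–D–F–A.
First inversion places the third in the bass, which is D.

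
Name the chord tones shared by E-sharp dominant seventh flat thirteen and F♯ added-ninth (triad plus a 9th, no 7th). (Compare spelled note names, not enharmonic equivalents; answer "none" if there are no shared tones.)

C#

E-sharp dominant seventh flat thirteen: E# G## B# D# C#
F♯ added-ninth: F# A# C# G#
Common to both → C#.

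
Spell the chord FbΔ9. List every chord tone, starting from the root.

Fb Ab Cb Eb Gb

FbΔ9 is a major ninth built on Fb.
root → Fb
3rd (major 3rd) → Ab
5th (perfect 5th) → Cb
7th (major 7th) → Eb
9th (major 9th) → Gb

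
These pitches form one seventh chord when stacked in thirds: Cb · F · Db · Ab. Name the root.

Arranged so that each adjacent pair is a third by letter name: Db – F – Ab – Cb.
The bottom of that stack, Db, is the root (this is Db dominant seventh).

Db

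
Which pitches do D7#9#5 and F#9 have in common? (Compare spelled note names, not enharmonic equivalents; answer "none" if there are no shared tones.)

F# – A#

D7#9#5: D F# A# C E#
F#9: F# A# C# E G#
Common to both → F#, A#.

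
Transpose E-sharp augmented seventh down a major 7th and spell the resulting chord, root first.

A major 7th down from E# is F#, so the new chord is F# augmented seventh.
root → F#
3rd (major 3rd) → A#
5th (augmented 5th) → C##
7th (minor 7th) → E

F# A# C## E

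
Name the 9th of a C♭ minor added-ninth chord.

Db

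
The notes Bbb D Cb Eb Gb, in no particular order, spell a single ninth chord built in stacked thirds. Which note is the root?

Cb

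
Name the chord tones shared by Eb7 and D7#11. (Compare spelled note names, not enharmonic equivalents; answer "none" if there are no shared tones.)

Eb7 = Eb, G, Bb, Db.
D7#11 = D, F#, A, C, G#.
Shared: none.

none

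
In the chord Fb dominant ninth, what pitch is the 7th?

Ebb

Root of Fb dominant ninth = Fb. The 7th is a minor 7th: Fb up a minor 7th → Ebb.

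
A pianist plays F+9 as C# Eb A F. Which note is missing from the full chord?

G

The full F+9 chord is F, A, C#, Eb, G.
Comparing with the voicing, the major 9th (9th) — G — is absent.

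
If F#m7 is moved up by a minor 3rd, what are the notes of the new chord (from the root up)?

A minor 3rd up from F# is A, so the new chord is A minor seventh.
root → A
3rd (minor 3rd) → C
5th (perfect 5th) → E
7th (minor 7th) → G

A C E G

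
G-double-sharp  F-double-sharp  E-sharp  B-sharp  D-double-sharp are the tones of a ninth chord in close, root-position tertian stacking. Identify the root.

E-sharp

Stacking in thirds gives E-sharp – G-double-sharp – B-sharp – D-double-sharp – F-double-sharp, so E-sharp is the root — E-sharp major ninth.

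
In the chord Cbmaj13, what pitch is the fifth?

Gb

Cbmaj13 is built on Cb; its 5th is a perfect 5th above the root.
A fifth above C uses the letter G, and the perfect 5th above Cb is Gb.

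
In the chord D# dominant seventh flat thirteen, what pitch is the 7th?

Root of D# dominant seventh flat thirteen = D-sharp. The 7th is a minor 7th: D-sharp up a minor 7th → C-sharp.

C-sharp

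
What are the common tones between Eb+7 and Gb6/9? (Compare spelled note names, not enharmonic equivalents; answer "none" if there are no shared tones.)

Eb, Db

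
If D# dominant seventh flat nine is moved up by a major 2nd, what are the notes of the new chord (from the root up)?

A major 2nd up from D# is E#, so the new chord is E# dominant seventh flat nine.
E# — root
G## — major 3rd
B# — perfect 5th
D# — minor 7th
F# — minor 9th

E#, G##, B#, D#, F#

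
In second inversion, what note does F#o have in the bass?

C

F#o in root position is F#–A–C.
Second inversion places the fifth in the bass, which is C.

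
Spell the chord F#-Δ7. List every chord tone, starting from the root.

Root F#, quality minor-major seventh:
F# — root
A — minor 3rd
C# — perfect 5th
E# — major 7th

F#, A, C#, E#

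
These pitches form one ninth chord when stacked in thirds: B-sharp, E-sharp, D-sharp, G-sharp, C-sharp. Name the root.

Arranged so that each adjacent pair is a third by letter name: C-sharp – E-sharp – G-sharp – B-sharp – D-sharp.
The bottom of that stack, C-sharp, is the root (this is C-sharp major ninth).

C-sharp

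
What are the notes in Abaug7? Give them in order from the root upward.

A♭ C E G♭

Abaug7 is an augmented seventh built on A♭.
A♭ — root
C — major 3rd
E — augmented 5th
G♭ — minor 7th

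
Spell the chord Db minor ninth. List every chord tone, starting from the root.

Root D-flat, quality minor ninth:
root → D-flat
3rd (minor 3rd) → F-flat
5th (perfect 5th) → A-flat
7th (minor 7th) → C-flat
9th (major 9th) → E-flat

D-flat  F-flat  A-flat  C-flat  E-flat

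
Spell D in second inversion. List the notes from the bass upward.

A, D, F#

In root position, D is D–F#–A.
Second inversion puts the fifth (A) in the bass.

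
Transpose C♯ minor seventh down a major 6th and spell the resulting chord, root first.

Transposed root: C# → E (major 6th down). So we spell E minor seventh:
root → E
3rd (minor 3rd) → G
5th (perfect 5th) → B
7th (minor 7th) → D

E G B D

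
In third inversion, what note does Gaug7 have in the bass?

Gaug7 = G–B–D#–F. Third inversion → seventh in the bass = F.

F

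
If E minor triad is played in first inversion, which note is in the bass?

E minor triad = E–G–B. First inversion → third in the bass = G.

G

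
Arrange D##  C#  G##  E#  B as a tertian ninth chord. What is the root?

C#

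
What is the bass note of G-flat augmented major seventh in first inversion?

B-flat

G-flat augmented major seventh in root position is G-flat–B-flat–D–F.
First inversion places the third in the bass, which is B-flat.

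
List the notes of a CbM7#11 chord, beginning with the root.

CbM7#11: major seventh sharp eleven on Cb.
root → Cb
3rd (major 3rd) → Eb
5th (perfect 5th) → Gb
7th (major 7th) → Bb
11th (augmented 11th) → F

Cb – Eb – Gb – Bb – F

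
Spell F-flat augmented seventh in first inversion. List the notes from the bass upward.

A-flat – C – E-double-flat – F-flat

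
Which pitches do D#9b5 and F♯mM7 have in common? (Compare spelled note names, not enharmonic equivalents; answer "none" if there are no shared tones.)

D#9b5 = D♯, F𝄪, A, C♯, E♯.
F♯mM7 = F♯, A, C♯, E♯.
Shared: A, C♯, E♯.

A – C♯ – E♯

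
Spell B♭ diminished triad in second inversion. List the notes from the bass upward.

Fb – Bb – Db

B♭ diminished triad = Bb–Db–Fb; second inversion → fifth (Fb) lowest.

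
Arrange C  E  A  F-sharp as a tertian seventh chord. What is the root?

Stacking in thirds gives F-sharp – A – C – E, so F-sharp is the root — F-sharp half-diminished seventh.

F-sharp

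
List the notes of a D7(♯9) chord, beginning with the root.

D, F#, A, C, E#

D7(♯9) is a dominant seventh sharp nine built on D.
D — root
F# — major 3rd
A — perfect 5th
C — minor 7th
E# — augmented 9th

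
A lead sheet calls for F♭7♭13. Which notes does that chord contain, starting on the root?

Fb Ab Cb Ebb Dbb

F♭7♭13 is a dominant seventh flat thirteen built on Fb.
Root: Fb
Major 3rd (3rd): Ab
Perfect 5th (5th): Cb
Minor 7th (7th): Ebb
Minor 13th (13th): Dbb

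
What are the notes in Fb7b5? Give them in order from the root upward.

Fb7b5 is a dominant seventh flat five built on Fb.
Root: Fb
Major 3rd (3rd): Ab
Diminished 5th (5th): Cbb
Minor 7th (7th): Ebb

Fb Ab Cbb Ebb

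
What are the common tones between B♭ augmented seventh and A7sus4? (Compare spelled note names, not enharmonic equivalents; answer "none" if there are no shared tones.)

D

B♭ augmented seventh: Bb D F# Ab
A7sus4: A D E G
Common to both → D.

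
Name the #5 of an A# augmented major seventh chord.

E-double-sharp

Root of A# augmented major seventh = A-sharp. The 5th is an augmented 5th: A-sharp up an augmented 5th → E-double-sharp.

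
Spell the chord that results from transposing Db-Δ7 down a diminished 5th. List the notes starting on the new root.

G  Bb  D  F#

Transposed root: Db → G (diminished 5th down). So we spell G minor-major seventh:
- root: G
- minor 3rd: Bb
- perfect 5th: D
- major 7th: F#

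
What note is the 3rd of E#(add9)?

G𝄪

Root of E#(add9) = E♯. The 3rd is a major 3rd: E♯ up a major 3rd → G𝄪.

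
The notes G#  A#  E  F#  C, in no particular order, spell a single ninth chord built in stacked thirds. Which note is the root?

F#

Stacking in thirds gives F# – A# – C – E – G#, so F# is the root — F# dominant ninth flat five.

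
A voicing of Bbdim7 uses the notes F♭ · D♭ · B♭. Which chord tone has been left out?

A𝄫

The full Bbdim7 chord is B♭, D♭, F♭, A𝄫.
Comparing with the voicing, the diminished 7th (7th) — A𝄫 — is absent.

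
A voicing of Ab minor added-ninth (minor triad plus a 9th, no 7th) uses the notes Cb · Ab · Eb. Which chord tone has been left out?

Bb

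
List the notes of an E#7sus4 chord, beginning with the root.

E#7sus4: dominant seventh suspended fourth on E#.
E# — root
A# — perfect 4th
B# — perfect 5th
D# — minor 7th

E#, A#, B#, D#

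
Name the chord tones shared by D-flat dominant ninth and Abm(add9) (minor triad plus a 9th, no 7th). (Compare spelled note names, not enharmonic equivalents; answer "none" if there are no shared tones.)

D-flat dominant ninth: Db F Ab Cb Eb
Abm(add9): Ab Cb Eb Bb
Common to both → Ab, Cb, Eb.

Ab Cb Eb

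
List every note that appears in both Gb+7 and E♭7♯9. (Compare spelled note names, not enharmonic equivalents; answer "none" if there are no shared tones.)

Gb+7: G♭ B♭ D F♭
E♭7♯9: E♭ G B♭ D♭ F♯
Common to both → B♭.

B♭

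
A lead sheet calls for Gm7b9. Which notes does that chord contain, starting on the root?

G, Bb, D, F, Ab

Root G, quality minor seventh flat nine:
- root: G
- minor 3rd: Bb
- perfect 5th: D
- minor 7th: F
- minor 9th: Ab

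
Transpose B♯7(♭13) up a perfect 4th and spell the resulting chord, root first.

Transposed root: B# → E# (perfect 4th up). So we spell E# dominant seventh flat thirteen:
- root: E#
- major 3rd: G##
- perfect 5th: B#
- minor 7th: D#
- minor 13th: C#

E# – G## – B# – D# – C#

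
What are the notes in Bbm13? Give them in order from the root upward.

B♭  D♭  F  A♭  C  E♭  G

Root B♭, quality minor thirteenth:
Root: B♭
Minor 3rd (3rd): D♭
Perfect 5th (5th): F
Minor 7th (7th): A♭
Major 9th (9th): C
Perfect 11th (11th): E♭
Major 13th (13th): G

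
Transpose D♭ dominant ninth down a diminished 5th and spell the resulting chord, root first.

A diminished 5th down from D-flat is G, so the new chord is G dominant ninth.
G — root
B — major 3rd
D — perfect 5th
F — minor 7th
A — major 9th

G, B, D, F, A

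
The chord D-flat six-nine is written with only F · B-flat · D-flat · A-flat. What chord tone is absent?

The full D-flat six-nine chord is D-flat, F, A-flat, B-flat, E-flat.
Comparing with the voicing, the major 9th (9th) — E-flat — is absent.

E-flat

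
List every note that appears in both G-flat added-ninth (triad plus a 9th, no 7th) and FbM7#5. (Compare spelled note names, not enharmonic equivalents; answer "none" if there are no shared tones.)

A♭

G-flat added-ninth: G♭ B♭ D♭ A♭
FbM7#5: F♭ A♭ C E♭
Common to both → A♭.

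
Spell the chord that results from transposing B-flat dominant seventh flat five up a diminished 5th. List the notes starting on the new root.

A diminished 5th up from B-flat is F-flat, so the new chord is F-flat dominant seventh flat five.
root → F-flat
3rd (major 3rd) → A-flat
5th (diminished 5th) → C-double-flat
7th (minor 7th) → E-double-flat

F-flat, A-flat, C-double-flat, E-double-flat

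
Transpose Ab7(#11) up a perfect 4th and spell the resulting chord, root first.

Ab up a perfect 4th → Db. New chord: Db dominant seventh sharp eleven.
Root: Db
Major 3rd (3rd): F
Perfect 5th (5th): Ab
Minor 7th (7th): Cb
Augmented 11th (11th): G

Db, F, Ab, Cb, G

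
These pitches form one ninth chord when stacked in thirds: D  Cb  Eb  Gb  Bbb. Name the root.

Cb

Arranged so that each adjacent pair is a third by letter name: Cb – Eb – Gb – Bbb – D.
The bottom of that stack, Cb, is the root (this is Cb dominant seventh sharp nine).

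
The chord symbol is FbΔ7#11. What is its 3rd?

Ab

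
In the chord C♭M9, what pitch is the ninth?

Db

Root of C♭M9 = Cb. The 9th is a major 9th: Cb up a major 9th → Db.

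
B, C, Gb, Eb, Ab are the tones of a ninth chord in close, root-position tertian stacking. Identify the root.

Stacking in thirds gives Ab – C – Eb – Gb – B, so Ab is the root — Ab dominant seventh sharp nine.

Ab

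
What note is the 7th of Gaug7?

F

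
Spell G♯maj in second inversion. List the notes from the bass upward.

In root position, G♯maj is G#–B#–D#.
Second inversion puts the fifth (D#) in the bass.

D# – G# – B#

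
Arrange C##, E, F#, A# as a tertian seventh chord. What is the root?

Stacking in thirds gives F# – A# – C## – E, so F# is the root — F# augmented seventh.

F#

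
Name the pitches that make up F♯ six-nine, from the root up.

F♯ A♯ C♯ D♯ G♯

F♯ six-nine: six-nine on F♯.
F♯ — root
A♯ — major 3rd
C♯ — perfect 5th
D♯ — major 6th
G♯ — major 9th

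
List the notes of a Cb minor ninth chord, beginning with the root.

C-flat, E-double-flat, G-flat, B-double-flat, D-flat

Cb minor ninth: minor ninth on C-flat.
- root: C-flat
- minor 3rd: E-double-flat
- perfect 5th: G-flat
- minor 7th: B-double-flat
- major 9th: D-flat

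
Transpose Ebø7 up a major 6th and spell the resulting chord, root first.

C, Eb, Gb, Bb

Transposed root: Eb → C (major 6th up). So we spell C half-diminished seventh:
Root: C
Minor 3rd (3rd): Eb
Diminished 5th (5th): Gb
Minor 7th (7th): Bb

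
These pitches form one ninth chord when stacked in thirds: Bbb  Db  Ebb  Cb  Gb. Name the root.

Stacking in thirds gives Cb – Ebb – Gb – Bbb – Db, so Cb is the root — Cb minor ninth.

Cb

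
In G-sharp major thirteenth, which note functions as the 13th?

E-sharp

G-sharp major thirteenth is built on G-sharp; its 13th is a major 13th above the root.
A sixth above G uses the letter E, and the major 13th above G-sharp is E-sharp.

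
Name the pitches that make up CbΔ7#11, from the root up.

C♭ E♭ G♭ B♭ F

CbΔ7#11 is a major seventh sharp eleven built on C♭.
- root: C♭
- major 3rd: E♭
- perfect 5th: G♭
- major 7th: B♭
- augmented 11th: F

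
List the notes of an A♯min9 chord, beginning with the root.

A#, C#, E#, G#, B#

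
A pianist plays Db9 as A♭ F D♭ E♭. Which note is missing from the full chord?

The full Db9 chord is D♭, F, A♭, C♭, E♭.
Comparing with the voicing, the minor 7th (7th) — C♭ — is absent.

C♭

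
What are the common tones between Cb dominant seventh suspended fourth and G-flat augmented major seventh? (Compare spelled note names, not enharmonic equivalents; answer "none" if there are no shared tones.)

Cb dominant seventh suspended fourth = C-flat, F-flat, G-flat, B-double-flat.
G-flat augmented major seventh = G-flat, B-flat, D, F.
Shared: G-flat.

G-flat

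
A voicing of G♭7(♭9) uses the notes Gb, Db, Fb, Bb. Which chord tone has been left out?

The full G♭7(♭9) chord is Gb, Bb, Db, Fb, Abb.
Comparing with the voicing, the minor 9th (9th) — Abb — is absent.

Abb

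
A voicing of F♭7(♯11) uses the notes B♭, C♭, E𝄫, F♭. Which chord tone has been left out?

The full F♭7(♯11) chord is F♭, A♭, C♭, E𝄫, B♭.
Comparing with the voicing, the major 3rd (3rd) — A♭ — is absent.

A♭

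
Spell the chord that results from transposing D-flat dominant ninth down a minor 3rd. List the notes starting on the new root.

A minor 3rd down from D-flat is B-flat, so the new chord is B-flat dominant ninth.
root → B-flat
3rd (major 3rd) → D
5th (perfect 5th) → F
7th (minor 7th) → A-flat
9th (major 9th) → C

B-flat  D  F  A-flat  C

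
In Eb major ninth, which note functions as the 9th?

Root of Eb major ninth = Eb. The 9th is a major 9th: Eb up a major 9th → F.

F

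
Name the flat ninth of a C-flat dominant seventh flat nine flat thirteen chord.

D-double-flat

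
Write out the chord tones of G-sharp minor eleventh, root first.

G#, B, D#, F#, A#, C#

Root G#, quality minor eleventh:
root → G#
3rd (minor 3rd) → B
5th (perfect 5th) → D#
7th (minor 7th) → F#
9th (major 9th) → A#
11th (perfect 11th) → C#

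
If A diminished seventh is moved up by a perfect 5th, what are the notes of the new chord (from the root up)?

E, G, B-flat, D-flat

A perfect 5th up from A is E, so the new chord is E diminished seventh.
E — root
G — minor 3rd
B-flat — diminished 5th
D-flat — diminished 7th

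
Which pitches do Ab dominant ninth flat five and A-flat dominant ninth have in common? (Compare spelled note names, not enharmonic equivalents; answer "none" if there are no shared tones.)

Ab dominant ninth flat five: A-flat C E-double-flat G-flat B-flat
A-flat dominant ninth: A-flat C E-flat G-flat B-flat
Common to both → A-flat, C, G-flat, B-flat.

A-flat – C – G-flat – B-flat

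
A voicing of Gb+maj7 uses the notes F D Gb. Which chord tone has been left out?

Bb

Gb+maj7 = Gb, Bb, D, F. The voicing lacks the 3rd (major 3rd), Bb.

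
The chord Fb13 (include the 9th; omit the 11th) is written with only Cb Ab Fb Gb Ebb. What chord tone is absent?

Db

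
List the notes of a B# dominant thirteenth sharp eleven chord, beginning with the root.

B# D## F## A# C## E## G##

B# dominant thirteenth sharp eleven: dominant thirteenth sharp eleven on B#.
B# — root
D## — major 3rd
F## — perfect 5th
A# — minor 7th
C## — major 9th
E## — augmented 11th
G## — major 13th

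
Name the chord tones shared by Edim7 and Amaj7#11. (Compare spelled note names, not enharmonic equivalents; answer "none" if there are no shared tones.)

Edim7: E G Bb Db
Amaj7#11: A C# E G# D#
Common to both → E.

E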